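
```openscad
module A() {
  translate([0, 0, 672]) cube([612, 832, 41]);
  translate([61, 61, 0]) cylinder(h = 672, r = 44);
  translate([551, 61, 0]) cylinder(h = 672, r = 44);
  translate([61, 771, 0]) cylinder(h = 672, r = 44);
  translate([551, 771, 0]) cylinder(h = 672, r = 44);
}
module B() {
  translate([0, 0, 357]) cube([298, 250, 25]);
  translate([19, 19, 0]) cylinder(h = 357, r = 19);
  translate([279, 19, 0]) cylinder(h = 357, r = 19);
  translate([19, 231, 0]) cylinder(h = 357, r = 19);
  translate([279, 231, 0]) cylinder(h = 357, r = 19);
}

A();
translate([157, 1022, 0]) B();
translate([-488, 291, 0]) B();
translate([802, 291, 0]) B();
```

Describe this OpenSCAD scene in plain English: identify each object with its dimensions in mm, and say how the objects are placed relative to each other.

A is a table with a 612×832 mm rectangular top, 41 mm thick, top surface at z = 713 mm, supported by four round legs of 88 mm diameter, each leg's bounding box inset 17 mm from the nearest pair of top edges, running from the floor.

B is a four-legged stool. The seat is 298×250 mm, 25 mm thick, top at z = 382 mm. It stands on four round legs, each 38 mm in diameter, from z = 0 to the seat underside, each leg's axis is inset half a diameter from the nearest pair of seat edges (so the leg's bounding box is flush with the corner).

Three stools sit around the table at the +y, −x, +x sides.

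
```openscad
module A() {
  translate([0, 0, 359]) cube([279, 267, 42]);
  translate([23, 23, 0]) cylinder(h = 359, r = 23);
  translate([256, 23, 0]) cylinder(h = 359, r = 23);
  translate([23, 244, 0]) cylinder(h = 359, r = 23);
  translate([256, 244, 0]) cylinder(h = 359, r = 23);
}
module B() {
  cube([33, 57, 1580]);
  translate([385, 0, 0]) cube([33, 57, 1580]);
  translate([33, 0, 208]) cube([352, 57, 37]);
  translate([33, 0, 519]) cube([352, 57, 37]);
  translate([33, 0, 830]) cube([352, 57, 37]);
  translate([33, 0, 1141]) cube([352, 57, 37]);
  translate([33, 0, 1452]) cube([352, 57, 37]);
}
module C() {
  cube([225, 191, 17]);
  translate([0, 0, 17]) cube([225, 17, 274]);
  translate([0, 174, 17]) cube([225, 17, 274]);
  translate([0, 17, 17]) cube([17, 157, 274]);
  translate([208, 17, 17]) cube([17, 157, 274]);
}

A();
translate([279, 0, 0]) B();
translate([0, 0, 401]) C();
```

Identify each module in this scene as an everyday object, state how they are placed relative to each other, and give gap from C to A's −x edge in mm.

The open box's min-x is at 0; the stool's min-x is 0; gap = 0 mm.

A is a stool. B is a ladder. C is an open box. The ladder is against the stool's +x side, with their −y faces flush. The open box is on top of the stool. The gap from the open box to the stool's −x edge is 0 mm.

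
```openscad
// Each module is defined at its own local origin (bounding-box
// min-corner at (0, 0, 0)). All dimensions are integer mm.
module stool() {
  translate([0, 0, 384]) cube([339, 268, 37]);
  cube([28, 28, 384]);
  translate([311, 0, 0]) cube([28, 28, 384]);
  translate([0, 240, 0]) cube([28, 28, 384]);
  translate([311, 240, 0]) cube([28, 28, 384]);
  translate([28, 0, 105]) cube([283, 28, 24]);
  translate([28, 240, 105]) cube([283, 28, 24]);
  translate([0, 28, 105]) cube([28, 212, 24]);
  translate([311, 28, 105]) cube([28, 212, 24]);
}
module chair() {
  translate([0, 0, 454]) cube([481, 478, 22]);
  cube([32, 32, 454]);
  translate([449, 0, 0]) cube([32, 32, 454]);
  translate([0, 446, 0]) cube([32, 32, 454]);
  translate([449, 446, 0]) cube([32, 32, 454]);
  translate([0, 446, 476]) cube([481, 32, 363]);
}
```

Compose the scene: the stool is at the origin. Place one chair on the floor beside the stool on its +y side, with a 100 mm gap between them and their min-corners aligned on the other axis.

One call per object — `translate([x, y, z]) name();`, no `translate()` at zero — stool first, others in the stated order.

stool();
translate([0, 368, 0]) chair();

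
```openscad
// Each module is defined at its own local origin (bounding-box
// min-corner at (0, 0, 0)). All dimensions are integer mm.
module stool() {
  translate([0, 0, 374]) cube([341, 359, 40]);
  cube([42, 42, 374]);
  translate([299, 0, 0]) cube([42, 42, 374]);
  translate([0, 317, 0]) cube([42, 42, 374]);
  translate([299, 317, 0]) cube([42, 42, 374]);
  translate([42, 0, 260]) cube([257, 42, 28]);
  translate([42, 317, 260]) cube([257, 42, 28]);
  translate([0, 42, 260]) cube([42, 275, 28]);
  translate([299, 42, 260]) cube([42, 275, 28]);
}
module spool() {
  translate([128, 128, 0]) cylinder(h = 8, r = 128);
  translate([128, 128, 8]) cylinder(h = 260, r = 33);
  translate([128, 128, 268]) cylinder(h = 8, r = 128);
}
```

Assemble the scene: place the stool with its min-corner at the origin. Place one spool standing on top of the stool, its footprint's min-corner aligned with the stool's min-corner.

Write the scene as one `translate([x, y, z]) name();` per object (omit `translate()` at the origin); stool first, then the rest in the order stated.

stool();
translate([0, 0, 414]) spool();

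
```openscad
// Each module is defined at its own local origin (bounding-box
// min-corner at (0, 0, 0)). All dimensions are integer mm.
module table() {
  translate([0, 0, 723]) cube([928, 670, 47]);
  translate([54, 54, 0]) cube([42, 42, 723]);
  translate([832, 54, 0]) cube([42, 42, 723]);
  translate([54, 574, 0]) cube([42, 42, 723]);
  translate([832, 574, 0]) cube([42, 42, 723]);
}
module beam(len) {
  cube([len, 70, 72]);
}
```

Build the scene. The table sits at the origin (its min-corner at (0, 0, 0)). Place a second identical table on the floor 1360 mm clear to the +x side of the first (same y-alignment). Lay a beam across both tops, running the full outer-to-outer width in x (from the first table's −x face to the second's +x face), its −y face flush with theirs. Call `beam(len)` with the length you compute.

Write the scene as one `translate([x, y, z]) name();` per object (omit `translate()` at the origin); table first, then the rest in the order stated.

table();
translate([2288, 0, 0]) table();
translate([0, 0, 770]) beam(3216);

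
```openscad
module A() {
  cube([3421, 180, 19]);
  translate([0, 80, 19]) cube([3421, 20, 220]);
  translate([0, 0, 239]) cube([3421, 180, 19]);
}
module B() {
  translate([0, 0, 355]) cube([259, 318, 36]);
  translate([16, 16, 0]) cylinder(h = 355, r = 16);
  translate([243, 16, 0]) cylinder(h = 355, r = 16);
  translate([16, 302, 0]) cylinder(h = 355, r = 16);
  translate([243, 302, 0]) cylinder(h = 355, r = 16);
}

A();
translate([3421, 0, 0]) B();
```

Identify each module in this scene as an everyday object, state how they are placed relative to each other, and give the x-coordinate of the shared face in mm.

The I-beam's +x face and the stool's −x face are both at x = 3421 mm.

A is an I-beam. B is a stool. The stool is against the I-beam's +x side, with their −y faces flush. The x-coordinate of the shared face is 3421 mm.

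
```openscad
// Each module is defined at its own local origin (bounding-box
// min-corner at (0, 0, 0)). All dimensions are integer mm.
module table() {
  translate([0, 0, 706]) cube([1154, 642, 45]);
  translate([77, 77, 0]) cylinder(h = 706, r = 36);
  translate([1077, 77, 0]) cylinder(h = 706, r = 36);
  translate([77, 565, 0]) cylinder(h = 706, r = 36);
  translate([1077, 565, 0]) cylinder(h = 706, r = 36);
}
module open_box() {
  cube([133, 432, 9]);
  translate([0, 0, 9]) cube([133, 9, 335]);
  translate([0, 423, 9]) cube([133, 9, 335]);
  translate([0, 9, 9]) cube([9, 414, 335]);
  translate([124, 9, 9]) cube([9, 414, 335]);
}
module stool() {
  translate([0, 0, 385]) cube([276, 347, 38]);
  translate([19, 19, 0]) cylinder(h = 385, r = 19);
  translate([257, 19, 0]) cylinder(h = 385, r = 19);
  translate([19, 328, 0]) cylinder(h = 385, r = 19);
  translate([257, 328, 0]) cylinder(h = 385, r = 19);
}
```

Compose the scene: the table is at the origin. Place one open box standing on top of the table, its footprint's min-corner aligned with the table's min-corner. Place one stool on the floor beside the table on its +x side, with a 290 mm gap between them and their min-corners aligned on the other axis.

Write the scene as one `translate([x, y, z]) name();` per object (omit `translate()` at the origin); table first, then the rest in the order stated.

table();
translate([0, 0, 751]) open_box();
translate([1444, 0, 0]) stool();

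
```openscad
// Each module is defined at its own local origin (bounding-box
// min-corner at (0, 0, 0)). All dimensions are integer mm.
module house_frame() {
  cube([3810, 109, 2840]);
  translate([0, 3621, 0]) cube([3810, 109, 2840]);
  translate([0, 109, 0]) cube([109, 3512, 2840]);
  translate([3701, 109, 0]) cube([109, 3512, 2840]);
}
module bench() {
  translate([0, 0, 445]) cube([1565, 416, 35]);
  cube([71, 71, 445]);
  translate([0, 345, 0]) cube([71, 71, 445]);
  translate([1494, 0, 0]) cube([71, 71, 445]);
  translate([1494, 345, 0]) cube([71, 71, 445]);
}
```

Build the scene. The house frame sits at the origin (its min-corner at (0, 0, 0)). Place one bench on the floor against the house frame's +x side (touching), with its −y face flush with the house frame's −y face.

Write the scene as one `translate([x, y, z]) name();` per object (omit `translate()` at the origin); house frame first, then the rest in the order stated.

house_frame();
translate([3810, 0, 0]) bench();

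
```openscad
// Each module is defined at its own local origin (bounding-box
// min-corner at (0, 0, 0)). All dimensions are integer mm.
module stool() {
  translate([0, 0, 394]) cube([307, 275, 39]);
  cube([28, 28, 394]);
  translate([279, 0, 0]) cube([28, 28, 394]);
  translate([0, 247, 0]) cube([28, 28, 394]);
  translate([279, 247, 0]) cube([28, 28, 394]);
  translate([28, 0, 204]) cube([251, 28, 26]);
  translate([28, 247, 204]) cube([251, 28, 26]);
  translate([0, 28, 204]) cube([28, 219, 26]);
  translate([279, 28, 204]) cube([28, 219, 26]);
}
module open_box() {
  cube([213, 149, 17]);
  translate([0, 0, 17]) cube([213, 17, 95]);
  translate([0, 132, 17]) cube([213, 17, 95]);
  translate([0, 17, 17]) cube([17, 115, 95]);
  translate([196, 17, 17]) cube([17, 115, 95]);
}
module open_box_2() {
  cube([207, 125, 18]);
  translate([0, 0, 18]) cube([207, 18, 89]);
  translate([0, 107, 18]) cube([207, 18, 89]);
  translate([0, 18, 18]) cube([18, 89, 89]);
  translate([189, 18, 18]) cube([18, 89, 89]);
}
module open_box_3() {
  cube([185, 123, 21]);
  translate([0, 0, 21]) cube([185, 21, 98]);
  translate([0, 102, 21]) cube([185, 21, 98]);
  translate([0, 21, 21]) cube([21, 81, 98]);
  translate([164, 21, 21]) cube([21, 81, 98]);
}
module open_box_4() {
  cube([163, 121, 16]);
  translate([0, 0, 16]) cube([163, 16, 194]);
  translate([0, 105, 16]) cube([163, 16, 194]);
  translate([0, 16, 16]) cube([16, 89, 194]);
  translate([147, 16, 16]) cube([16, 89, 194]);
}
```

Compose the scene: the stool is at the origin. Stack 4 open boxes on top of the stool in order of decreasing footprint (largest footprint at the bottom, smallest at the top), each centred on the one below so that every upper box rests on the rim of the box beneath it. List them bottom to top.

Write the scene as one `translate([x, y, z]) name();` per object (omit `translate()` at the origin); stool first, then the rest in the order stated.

stool();
translate([47, 63, 433]) open_box();
translate([50, 75, 545]) open_box_2();
translate([61, 76, 652]) open_box_3();
translate([72, 77, 771]) open_box_4();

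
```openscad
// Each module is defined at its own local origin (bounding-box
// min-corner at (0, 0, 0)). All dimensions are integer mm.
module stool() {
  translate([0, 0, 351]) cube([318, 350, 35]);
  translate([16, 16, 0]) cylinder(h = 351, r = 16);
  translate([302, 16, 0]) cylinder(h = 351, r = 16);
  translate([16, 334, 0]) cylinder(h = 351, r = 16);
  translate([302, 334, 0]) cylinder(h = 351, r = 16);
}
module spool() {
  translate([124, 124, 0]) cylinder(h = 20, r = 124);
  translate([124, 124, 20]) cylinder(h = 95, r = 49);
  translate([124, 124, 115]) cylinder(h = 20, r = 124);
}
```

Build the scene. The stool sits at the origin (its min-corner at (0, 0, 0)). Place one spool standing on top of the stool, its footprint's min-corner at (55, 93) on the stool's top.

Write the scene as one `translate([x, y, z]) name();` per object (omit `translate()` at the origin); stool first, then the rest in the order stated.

stool();
translate([55, 93, 386]) spool();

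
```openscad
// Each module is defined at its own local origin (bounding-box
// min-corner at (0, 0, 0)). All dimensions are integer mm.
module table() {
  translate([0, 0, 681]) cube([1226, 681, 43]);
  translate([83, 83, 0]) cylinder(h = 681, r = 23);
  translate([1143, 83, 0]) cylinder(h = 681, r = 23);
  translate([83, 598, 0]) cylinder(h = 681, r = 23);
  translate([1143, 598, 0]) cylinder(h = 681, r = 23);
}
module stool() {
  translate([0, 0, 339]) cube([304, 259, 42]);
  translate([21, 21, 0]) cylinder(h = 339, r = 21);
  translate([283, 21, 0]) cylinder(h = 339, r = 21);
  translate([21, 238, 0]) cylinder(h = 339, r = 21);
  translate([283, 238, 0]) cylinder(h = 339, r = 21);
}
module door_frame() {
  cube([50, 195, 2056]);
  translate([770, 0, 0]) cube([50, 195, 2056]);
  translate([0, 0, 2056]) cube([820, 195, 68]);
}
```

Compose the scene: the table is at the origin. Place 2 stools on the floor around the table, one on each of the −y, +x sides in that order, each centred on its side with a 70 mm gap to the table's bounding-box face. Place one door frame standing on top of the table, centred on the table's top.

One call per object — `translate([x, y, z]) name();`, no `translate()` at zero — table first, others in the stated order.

table();
translate([461, -329, 0]) stool();
translate([1296, 211, 0]) stool();
translate([203, 243, 724]) door_frame();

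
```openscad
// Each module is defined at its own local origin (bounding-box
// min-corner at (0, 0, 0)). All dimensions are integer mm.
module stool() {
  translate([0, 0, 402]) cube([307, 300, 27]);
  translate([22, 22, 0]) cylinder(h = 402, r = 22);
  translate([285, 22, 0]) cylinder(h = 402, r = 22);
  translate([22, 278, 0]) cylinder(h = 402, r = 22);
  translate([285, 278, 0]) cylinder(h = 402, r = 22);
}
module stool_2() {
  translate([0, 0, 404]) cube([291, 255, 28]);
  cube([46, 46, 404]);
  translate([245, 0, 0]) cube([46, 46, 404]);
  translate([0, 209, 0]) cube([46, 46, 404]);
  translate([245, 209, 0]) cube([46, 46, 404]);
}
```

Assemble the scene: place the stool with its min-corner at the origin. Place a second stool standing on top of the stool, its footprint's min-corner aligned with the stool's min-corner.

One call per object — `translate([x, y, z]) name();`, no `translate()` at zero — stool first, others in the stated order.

stool();
translate([0, 0, 429]) stool_2();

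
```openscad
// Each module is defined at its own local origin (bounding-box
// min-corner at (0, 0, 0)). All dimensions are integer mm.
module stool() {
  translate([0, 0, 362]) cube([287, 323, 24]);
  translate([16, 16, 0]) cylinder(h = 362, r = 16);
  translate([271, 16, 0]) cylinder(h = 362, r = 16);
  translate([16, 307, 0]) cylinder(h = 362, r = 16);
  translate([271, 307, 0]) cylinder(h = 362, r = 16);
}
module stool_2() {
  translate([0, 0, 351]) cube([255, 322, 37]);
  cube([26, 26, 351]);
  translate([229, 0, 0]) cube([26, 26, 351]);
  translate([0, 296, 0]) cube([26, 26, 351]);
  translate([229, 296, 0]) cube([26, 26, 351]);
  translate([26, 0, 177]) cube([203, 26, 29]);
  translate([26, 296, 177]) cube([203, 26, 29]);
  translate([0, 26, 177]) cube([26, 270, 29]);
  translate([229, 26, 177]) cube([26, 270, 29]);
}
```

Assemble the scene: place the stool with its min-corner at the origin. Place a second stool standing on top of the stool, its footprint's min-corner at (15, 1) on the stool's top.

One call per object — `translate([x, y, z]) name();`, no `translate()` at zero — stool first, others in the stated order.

stool();
translate([15, 1, 386]) stool_2();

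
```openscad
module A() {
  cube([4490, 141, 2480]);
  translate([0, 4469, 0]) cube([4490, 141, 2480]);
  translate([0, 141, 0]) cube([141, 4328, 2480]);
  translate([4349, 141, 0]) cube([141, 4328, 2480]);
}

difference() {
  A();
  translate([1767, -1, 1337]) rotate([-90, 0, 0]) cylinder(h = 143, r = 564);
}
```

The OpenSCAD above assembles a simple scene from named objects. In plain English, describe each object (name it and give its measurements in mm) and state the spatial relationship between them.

A is the wall frame of a small rectangular building: four walls, each 2480 mm tall and 141 mm thick, enclosing a footprint 4490 mm (x) by 4610 mm (y) outside-to-outside, with no floor or roof. The front and back walls (the −y and +y sides) span the full width; the two side walls fit between them.

The house frame has a circular hole of radius 564 mm through its front wall, centred at (x = 1767, z = 1337).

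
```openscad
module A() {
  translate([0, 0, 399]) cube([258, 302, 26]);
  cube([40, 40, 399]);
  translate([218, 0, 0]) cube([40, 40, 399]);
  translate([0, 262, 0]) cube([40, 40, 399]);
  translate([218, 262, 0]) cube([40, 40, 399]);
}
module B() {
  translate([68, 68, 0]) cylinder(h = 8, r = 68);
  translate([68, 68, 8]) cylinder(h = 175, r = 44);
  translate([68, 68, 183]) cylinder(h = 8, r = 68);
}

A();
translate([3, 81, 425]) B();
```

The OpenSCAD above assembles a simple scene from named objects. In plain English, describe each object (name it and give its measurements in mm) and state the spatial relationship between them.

A is a simple wooden stool: a rectangular seat 258 mm (x) by 302 mm (y), 26 mm thick, top face at z = 425 mm, on four square legs, each 40×40 mm in cross-section. The legs rest on z = 0, each flush with a corner of the seat.

B is a spool: two coaxial disc flanges of radius 68 mm and thickness 8 mm, joined by a core cylinder of radius 44 mm and height 175 mm. The lower flange rests on z = 0 and the three cylinders share a vertical axis.

The spool is on top of the stool.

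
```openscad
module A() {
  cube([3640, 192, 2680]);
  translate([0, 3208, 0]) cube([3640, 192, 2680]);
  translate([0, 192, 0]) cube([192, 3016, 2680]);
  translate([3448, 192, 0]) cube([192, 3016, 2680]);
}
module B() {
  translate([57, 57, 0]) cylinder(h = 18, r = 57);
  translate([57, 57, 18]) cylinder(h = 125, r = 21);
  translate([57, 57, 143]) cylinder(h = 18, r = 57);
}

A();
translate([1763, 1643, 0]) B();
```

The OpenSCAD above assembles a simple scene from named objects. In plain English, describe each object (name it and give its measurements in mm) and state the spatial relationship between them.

A is the wall frame of a small rectangular building: four walls, each 2680 mm tall and 192 mm thick, enclosing a footprint 3640 mm (x) by 3400 mm (y) outside-to-outside, with no floor or roof. The front and back walls (the −y and +y sides) span the full width; the two side walls fit between them.

B is a spool: two coaxial disc flanges of radius 57 mm and thickness 18 mm, joined by a core cylinder of radius 21 mm and height 125 mm. The lower flange rests on z = 0 and the three cylinders share a vertical axis.

The spool sits inside the house frame, centred.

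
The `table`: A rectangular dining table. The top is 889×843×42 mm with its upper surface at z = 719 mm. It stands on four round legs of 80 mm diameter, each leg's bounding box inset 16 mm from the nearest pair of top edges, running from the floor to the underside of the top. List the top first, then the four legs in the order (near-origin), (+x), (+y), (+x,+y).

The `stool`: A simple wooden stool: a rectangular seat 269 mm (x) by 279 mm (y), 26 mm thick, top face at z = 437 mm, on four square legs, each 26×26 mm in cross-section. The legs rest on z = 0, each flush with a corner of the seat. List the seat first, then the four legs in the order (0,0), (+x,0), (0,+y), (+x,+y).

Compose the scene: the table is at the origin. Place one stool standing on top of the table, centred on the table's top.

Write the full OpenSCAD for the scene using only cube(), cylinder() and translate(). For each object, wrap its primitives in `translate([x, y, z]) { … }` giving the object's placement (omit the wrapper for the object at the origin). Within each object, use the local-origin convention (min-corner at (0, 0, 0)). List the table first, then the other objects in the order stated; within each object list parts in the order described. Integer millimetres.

translate([0, 0, 677]) cube([889, 843, 42]);
translate([56, 56, 0]) cylinder(h = 677, r = 40);
translate([833, 56, 0]) cylinder(h = 677, r = 40);
translate([56, 787, 0]) cylinder(h = 677, r = 40);
translate([833, 787, 0]) cylinder(h = 677, r = 40);
translate([310, 282, 719]) {
  translate([0, 0, 411]) cube([269, 279, 26]);
  cube([26, 26, 411]);
  translate([243, 0, 0]) cube([26, 26, 411]);
  translate([0, 253, 0]) cube([26, 26, 411]);
  translate([243, 253, 0]) cube([26, 26, 411]);
}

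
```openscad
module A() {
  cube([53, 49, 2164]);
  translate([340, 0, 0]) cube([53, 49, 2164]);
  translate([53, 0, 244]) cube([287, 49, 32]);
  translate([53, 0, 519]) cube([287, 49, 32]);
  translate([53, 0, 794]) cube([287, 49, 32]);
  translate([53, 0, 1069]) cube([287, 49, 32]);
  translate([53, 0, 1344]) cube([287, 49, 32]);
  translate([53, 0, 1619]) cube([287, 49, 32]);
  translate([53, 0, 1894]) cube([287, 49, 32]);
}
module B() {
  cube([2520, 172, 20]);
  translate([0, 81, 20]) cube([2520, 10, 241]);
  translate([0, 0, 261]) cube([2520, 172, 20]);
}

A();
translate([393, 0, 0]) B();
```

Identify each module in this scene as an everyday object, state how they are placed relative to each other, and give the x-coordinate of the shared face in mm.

The ladder's +x face and the I-beam's −x face are both at x = 393 mm.

A is a ladder. B is an I-beam. The I-beam is against the ladder's +x side, with their −y faces flush. The x-coordinate of the shared face is 393 mm.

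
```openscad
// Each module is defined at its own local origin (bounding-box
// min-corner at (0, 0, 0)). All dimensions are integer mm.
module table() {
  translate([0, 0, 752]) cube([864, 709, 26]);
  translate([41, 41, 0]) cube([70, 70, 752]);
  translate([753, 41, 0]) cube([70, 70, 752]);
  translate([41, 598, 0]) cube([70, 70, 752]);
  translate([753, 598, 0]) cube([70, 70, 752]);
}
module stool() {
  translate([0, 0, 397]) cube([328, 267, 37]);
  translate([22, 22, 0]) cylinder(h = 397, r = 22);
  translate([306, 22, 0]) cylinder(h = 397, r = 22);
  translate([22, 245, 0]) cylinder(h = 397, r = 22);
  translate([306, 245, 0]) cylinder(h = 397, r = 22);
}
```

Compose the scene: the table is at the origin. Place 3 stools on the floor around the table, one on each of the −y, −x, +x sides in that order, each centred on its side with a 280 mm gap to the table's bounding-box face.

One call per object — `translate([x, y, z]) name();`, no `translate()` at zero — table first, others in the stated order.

table();
translate([268, -547, 0]) stool();
translate([-608, 221, 0]) stool();
translate([1144, 221, 0]) stool();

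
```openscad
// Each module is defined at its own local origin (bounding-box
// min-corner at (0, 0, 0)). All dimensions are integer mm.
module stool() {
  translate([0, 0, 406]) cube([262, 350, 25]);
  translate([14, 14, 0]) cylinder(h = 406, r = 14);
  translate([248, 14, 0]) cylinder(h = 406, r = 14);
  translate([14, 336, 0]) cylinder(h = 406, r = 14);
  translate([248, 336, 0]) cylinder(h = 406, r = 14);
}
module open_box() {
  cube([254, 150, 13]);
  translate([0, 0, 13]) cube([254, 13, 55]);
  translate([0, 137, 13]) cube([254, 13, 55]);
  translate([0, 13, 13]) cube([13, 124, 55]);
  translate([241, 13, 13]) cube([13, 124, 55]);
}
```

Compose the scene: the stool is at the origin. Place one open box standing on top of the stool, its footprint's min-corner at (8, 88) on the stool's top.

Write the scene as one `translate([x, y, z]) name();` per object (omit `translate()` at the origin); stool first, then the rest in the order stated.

stool();
translate([8, 88, 431]) open_box();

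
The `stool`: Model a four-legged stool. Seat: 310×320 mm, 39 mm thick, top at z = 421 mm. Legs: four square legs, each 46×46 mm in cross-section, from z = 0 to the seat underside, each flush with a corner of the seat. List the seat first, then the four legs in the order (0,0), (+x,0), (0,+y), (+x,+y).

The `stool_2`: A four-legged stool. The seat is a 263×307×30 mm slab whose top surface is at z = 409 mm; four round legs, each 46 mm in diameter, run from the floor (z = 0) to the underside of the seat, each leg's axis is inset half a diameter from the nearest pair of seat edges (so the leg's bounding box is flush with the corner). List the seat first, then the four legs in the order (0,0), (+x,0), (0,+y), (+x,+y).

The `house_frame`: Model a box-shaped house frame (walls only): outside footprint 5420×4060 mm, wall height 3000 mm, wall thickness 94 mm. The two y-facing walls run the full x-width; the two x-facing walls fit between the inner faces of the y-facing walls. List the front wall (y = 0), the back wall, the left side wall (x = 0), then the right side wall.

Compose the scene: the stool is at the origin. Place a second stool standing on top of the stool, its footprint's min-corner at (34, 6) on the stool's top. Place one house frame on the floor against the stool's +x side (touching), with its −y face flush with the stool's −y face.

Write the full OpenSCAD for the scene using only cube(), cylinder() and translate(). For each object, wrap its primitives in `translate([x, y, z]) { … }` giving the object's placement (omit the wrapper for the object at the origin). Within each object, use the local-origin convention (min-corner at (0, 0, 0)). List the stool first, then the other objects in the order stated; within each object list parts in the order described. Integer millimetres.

translate([0, 0, 382]) cube([310, 320, 39]);
cube([46, 46, 382]);
translate([264, 0, 0]) cube([46, 46, 382]);
translate([0, 274, 0]) cube([46, 46, 382]);
translate([264, 274, 0]) cube([46, 46, 382]);
translate([34, 6, 421]) {
  translate([0, 0, 379]) cube([263, 307, 30]);
  translate([23, 23, 0]) cylinder(h = 379, r = 23);
  translate([240, 23, 0]) cylinder(h = 379, r = 23);
  translate([23, 284, 0]) cylinder(h = 379, r = 23);
  translate([240, 284, 0]) cylinder(h = 379, r = 23);
}
translate([310, 0, 0]) {
  cube([5420, 94, 3000]);
  translate([0, 3966, 0]) cube([5420, 94, 3000]);
  translate([0, 94, 0]) cube([94, 3872, 3000]);
  translate([5326, 94, 0]) cube([94, 3872, 3000]);
}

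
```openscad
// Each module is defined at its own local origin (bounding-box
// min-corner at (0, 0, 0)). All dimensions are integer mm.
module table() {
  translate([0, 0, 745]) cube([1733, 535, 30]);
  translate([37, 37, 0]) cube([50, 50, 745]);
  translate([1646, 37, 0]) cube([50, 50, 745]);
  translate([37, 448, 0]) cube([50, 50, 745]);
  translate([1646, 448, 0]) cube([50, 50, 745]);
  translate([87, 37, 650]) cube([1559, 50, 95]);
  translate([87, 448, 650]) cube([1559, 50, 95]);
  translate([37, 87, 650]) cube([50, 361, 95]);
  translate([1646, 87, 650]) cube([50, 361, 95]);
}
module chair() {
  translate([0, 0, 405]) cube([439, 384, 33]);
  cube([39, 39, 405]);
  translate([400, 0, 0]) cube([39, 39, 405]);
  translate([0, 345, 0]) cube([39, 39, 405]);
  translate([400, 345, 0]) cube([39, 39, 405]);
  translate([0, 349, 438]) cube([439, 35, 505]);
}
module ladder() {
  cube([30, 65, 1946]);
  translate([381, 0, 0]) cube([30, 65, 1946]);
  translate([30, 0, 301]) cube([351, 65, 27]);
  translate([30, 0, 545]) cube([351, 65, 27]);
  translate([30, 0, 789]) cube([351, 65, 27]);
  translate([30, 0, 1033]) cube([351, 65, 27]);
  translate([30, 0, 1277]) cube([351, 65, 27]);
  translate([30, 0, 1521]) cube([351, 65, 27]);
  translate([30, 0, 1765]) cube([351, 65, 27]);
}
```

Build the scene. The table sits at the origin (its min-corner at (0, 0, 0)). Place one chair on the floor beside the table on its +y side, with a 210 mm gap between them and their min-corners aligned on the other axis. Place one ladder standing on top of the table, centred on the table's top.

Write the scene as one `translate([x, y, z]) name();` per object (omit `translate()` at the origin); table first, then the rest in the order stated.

table();
translate([0, 745, 0]) chair();
translate([661, 235, 775]) ladder();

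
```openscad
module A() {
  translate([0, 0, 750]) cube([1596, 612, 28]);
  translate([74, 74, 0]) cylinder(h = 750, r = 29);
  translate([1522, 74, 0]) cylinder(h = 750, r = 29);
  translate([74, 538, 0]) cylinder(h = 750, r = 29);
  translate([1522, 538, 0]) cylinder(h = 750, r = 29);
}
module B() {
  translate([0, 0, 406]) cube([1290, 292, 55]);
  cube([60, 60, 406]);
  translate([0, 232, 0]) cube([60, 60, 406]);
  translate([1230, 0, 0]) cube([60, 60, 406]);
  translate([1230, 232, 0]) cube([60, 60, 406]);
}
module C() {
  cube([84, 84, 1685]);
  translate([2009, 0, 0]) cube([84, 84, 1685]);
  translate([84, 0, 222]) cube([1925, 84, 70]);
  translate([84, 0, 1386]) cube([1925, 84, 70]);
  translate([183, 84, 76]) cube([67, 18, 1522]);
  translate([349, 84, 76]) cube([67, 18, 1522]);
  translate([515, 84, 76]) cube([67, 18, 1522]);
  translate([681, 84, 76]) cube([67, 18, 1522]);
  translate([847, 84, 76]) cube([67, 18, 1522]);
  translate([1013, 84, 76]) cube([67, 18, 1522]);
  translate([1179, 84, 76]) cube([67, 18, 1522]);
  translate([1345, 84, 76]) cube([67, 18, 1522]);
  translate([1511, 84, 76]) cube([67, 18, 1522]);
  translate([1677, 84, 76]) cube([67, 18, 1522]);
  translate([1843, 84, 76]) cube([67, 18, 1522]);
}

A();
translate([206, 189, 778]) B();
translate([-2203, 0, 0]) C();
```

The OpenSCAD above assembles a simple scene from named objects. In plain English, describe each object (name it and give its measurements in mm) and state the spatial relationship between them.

A is a table with a 1596×612 mm rectangular top, 28 mm thick, top surface at z = 778 mm, supported by four round legs of 58 mm diameter, each leg's bounding box inset 45 mm from the nearest pair of top edges, running from the floor.

B is a bench: a 1290×292 mm seat slab, 55 mm thick, top at z = 461 mm, on four 60×60 mm square legs flush with the seat corners and standing on z = 0.

C is a fence section. Two 84×84 mm posts, 1685 mm tall, stand on the floor with a clear span of 1925 mm between their inner faces. Two horizontal rails of 84×70 mm section span the gap between the posts with their undersides at z = 222 mm and z = 1386 mm, flush with the posts' −y face. 11 pickets, each 67 mm wide, 18 mm thick and 1522 mm tall, are fixed to the +y face of the rails with their bottoms at z = 76 mm, evenly spaced across the span with equal gaps (rounded down to the nearest mm) at the −x end and between each pair — any rounding remainder accumulates at the +x end.

The bench is on top of the table. The fence section is on the floor beside the table on its −x side.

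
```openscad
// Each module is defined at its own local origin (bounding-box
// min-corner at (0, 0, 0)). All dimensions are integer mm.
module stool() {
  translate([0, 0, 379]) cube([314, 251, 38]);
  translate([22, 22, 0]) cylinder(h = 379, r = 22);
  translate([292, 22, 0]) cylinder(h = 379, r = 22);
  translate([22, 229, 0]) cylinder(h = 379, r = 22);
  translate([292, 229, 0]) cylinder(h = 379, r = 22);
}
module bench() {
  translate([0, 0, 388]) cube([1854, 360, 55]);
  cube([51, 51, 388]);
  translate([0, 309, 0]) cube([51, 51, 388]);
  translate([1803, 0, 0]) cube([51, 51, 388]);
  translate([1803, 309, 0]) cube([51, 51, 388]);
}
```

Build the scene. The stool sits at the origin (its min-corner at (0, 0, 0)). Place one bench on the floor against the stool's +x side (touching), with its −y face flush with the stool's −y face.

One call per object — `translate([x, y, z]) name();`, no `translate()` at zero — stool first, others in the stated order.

stool();
translate([314, 0, 0]) bench();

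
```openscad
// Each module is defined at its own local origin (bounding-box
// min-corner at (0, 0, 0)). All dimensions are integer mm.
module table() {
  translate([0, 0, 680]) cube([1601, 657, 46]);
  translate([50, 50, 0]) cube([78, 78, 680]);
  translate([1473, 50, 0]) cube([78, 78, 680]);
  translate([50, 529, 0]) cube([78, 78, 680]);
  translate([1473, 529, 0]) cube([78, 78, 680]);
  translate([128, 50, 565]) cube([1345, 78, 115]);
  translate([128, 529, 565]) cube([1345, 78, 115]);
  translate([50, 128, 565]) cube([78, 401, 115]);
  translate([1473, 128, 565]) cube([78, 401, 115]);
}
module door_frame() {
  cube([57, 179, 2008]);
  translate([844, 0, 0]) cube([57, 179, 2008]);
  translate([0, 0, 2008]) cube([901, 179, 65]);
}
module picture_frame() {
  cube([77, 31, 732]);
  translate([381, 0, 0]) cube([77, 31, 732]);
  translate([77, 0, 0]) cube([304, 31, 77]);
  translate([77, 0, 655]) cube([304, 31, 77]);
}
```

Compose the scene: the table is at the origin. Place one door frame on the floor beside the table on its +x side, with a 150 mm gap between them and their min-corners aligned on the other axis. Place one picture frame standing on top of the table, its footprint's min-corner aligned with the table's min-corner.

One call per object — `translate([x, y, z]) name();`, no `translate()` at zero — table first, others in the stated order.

table();
translate([1751, 0, 0]) door_frame();
translate([0, 0, 726]) picture_frame();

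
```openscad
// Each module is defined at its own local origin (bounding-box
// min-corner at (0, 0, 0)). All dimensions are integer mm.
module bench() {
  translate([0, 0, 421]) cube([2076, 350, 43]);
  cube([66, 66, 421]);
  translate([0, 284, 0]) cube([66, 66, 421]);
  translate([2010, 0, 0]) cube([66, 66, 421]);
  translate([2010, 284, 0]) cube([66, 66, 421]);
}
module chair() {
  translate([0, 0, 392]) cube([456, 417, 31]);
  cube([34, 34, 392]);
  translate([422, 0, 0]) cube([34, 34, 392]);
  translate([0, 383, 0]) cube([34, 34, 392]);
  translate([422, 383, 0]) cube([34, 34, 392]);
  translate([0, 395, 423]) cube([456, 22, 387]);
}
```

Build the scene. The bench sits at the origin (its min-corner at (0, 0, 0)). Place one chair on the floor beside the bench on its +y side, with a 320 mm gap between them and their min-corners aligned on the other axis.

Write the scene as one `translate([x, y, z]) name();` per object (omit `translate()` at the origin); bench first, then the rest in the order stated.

bench();
translate([0, 670, 0]) chair();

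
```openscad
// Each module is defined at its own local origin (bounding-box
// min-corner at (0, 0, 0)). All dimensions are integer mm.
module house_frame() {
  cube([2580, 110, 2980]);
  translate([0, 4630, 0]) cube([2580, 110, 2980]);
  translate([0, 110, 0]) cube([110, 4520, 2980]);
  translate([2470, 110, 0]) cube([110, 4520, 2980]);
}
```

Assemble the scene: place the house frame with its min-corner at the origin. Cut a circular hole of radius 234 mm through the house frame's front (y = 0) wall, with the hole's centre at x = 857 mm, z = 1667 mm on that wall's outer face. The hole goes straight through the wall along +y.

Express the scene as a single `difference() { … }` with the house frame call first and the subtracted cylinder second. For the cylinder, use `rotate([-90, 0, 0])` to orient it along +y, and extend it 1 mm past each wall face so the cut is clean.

difference() {
  house_frame();
  translate([857, -1, 1667]) rotate([-90, 0, 0]) cylinder(h = 112, r = 234);
}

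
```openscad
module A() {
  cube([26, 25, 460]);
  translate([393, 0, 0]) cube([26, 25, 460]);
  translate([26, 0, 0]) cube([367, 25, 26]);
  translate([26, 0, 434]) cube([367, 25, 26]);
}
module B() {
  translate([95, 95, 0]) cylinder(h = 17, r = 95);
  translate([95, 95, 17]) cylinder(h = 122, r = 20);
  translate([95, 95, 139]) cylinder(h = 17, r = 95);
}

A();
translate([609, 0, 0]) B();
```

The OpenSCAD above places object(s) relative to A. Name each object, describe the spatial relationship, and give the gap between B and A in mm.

A is a picture frame. B is a spool. The spool is on the floor beside the picture frame on its +x side. The gap between the spool and the picture frame is 190 mm.

The spool's nearest face is 190 mm from the picture frame's +x face.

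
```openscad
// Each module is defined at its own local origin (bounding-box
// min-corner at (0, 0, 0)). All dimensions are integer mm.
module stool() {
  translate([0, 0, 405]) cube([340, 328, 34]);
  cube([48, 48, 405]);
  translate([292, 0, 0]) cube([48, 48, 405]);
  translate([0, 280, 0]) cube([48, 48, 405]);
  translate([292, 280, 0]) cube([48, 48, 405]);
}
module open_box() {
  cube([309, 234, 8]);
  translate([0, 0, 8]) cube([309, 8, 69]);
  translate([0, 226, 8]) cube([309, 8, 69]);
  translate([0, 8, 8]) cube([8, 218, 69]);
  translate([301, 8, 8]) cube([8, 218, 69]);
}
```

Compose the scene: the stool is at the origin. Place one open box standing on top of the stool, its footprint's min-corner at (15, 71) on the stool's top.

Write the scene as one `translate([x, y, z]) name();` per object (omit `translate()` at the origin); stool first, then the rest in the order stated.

stool();
translate([15, 71, 439]) open_box();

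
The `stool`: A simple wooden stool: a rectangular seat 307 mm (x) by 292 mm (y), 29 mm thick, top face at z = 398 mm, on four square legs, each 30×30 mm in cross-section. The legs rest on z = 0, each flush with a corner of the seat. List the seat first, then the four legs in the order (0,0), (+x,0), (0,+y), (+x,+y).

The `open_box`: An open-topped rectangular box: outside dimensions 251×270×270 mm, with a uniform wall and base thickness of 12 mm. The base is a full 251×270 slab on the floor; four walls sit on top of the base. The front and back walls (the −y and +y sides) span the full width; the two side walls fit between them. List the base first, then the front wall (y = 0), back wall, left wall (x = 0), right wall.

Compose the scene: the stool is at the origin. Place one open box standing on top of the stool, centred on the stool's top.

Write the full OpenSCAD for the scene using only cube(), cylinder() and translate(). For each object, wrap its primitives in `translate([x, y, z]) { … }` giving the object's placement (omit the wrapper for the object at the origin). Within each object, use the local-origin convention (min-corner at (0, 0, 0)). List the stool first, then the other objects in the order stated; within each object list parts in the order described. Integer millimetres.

translate([0, 0, 369]) cube([307, 292, 29]);
cube([30, 30, 369]);
translate([277, 0, 0]) cube([30, 30, 369]);
translate([0, 262, 0]) cube([30, 30, 369]);
translate([277, 262, 0]) cube([30, 30, 369]);
translate([28, 11, 398]) {
  cube([251, 270, 12]);
  translate([0, 0, 12]) cube([251, 12, 258]);
  translate([0, 258, 12]) cube([251, 12, 258]);
  translate([0, 12, 12]) cube([12, 246, 258]);
  translate([239, 12, 12]) cube([12, 246, 258]);
}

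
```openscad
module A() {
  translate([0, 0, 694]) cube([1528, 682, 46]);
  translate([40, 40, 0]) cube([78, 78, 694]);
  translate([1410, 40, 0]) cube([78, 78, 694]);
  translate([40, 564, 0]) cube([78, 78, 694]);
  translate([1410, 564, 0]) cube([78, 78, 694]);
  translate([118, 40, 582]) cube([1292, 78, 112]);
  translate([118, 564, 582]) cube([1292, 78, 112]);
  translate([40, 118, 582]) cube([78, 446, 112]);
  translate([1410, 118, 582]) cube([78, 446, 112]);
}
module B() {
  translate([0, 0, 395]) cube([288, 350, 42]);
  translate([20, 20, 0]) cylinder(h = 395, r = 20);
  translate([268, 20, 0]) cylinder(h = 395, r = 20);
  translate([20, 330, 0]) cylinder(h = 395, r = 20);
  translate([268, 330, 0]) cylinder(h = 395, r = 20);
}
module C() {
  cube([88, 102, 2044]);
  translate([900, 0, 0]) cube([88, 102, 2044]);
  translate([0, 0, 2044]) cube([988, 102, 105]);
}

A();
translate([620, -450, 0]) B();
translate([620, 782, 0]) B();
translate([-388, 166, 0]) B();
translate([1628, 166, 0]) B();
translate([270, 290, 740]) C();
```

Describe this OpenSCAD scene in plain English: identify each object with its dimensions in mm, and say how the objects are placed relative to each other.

A is a table with a 1528×682 mm rectangular top, 46 mm thick, top surface at z = 740 mm, supported by four 78×78 mm square legs, each inset 40 mm from the nearest pair of top edges, running from the floor. Four apron rails, 78 mm thick and 112 mm tall, run between adjacent legs with their top edges flush with the underside of the top and their outer faces flush with the legs' outer faces.

B is a four-legged stool. The seat is 288×350 mm, 42 mm thick, top at z = 437 mm. It stands on four round legs, each 40 mm in diameter, from z = 0 to the seat underside, each leg's axis is inset half a diameter from the nearest pair of seat edges (so the leg's bounding box is flush with the corner).

C is a rectangular door frame: two vertical jambs of 88×102 mm section, 2044 mm tall, with a clear opening 812 mm wide between their inner faces. A header 105 mm tall and 102 mm deep lies on top of the jambs and spans the full outside width.

Four stools sit around the table at the −y, +y, −x, +x sides. The door frame is on top of the table, centred.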